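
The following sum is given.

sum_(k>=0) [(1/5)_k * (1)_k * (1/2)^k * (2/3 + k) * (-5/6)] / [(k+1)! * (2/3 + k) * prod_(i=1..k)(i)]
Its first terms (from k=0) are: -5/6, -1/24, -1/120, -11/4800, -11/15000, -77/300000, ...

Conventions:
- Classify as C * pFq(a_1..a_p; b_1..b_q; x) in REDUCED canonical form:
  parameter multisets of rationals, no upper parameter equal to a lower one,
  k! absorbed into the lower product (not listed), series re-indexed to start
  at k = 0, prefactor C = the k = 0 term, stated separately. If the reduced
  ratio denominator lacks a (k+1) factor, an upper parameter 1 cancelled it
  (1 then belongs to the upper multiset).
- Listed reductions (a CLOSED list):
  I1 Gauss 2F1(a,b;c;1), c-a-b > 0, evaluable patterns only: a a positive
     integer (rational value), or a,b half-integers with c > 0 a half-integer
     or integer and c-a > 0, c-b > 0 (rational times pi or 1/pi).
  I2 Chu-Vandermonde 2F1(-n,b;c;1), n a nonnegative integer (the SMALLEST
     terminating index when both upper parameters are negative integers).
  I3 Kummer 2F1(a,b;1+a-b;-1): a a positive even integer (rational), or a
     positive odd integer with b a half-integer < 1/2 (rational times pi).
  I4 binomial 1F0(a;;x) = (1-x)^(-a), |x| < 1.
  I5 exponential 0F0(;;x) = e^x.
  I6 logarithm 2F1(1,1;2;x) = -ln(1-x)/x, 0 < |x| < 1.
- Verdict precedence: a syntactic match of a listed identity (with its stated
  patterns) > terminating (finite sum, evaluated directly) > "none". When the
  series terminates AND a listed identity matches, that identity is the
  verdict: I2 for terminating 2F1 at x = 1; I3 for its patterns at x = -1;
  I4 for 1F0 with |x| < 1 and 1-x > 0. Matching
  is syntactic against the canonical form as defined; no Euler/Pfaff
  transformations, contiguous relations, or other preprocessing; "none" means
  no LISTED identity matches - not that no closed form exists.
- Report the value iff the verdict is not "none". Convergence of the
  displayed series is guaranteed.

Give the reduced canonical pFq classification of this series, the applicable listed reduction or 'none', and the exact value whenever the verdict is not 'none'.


The series (x = 1/2) is 2F1: upper {1/5, 1}, lower {2}, prefactor -5/6. Verdict: none here - no I1-I6 shape fits x = 1/2 with lower {2}.

Structural cue: with t_0 = -5/6, striking the common factor k + 2/3 reduces the term (prefactor -5/6).
Step ratio: r(k) = (1/2) * (k+1/5) (k+1) / [(k+2) (k+1)] ; factor over Q: parameters, x = (1/2), and C = -5/6.


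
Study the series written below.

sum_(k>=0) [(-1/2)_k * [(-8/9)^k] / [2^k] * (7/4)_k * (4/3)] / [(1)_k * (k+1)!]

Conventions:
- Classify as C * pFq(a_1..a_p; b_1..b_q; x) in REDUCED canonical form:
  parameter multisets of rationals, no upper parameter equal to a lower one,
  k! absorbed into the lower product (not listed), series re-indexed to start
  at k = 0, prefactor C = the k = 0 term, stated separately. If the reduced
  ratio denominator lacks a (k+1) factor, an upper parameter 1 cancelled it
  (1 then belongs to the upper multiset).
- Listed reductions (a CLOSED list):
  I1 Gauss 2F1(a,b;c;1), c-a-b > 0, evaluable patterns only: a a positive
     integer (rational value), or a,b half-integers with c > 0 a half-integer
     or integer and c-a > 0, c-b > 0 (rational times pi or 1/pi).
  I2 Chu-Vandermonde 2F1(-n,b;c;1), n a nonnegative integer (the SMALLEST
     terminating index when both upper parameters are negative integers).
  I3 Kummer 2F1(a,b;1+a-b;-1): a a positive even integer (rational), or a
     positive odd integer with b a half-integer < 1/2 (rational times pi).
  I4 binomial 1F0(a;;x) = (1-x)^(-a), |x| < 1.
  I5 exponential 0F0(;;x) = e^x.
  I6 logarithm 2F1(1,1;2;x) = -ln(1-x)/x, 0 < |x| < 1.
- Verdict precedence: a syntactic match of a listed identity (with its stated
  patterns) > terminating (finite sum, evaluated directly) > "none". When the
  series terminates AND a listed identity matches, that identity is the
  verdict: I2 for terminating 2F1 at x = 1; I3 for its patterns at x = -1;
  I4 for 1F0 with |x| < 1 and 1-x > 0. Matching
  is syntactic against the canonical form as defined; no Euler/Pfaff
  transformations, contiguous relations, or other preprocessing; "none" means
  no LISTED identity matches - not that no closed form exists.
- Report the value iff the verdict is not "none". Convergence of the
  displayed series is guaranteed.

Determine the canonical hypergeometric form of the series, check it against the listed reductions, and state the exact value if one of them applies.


Key step: t_0 being 4/3, (1)_k (C = 4/3, x = -4/9) is k! itself.
Step ratio: r(k) = (-4/9) * (k-1/2) (k+7/4) / [(k+2) (k+1)] - rational; roots negated = parameters, x = (-4/9), C = 4/3.

Classification (C = 4/3): 2F1 with upper {-1/2, 7/4}, lower {2}, argument x = -4/9. Verdict: none - at argument -4/9 the multisets {-1/2, 7/4} ; {2} match no listed identity.


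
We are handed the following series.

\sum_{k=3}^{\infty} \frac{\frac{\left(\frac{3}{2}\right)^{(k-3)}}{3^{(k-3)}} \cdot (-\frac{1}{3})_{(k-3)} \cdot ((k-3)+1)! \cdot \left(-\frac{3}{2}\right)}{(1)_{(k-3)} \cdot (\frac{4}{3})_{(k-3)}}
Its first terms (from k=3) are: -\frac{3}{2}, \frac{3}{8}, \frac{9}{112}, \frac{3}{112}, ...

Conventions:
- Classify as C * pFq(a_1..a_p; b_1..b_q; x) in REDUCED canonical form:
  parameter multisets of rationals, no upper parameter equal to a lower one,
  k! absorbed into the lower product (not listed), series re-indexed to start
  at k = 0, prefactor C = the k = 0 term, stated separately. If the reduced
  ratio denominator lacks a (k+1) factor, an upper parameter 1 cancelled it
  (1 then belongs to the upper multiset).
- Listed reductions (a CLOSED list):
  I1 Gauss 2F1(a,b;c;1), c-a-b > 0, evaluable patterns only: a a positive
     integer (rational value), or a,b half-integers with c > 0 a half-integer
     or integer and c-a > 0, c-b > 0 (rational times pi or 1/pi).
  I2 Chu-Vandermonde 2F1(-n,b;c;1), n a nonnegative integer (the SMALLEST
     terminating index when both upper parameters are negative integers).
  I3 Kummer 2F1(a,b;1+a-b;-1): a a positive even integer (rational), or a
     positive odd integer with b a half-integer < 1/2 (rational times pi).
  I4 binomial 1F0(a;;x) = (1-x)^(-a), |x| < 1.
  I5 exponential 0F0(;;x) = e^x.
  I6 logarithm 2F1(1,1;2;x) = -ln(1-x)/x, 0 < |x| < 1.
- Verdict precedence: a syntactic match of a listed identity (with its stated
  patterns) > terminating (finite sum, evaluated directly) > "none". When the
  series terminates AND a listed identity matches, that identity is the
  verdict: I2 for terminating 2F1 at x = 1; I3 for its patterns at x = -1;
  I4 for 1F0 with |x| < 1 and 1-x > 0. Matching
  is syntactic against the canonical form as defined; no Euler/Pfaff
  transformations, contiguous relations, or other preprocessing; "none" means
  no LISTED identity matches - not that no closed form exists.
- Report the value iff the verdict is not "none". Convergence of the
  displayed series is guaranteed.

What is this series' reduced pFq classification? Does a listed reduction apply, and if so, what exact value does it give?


x = \frac{1}{2} here; the reduced form reads 2F1, upper {-\frac{1}{3}, 2}, lower {\frac{4}{3}}, C = -\frac{3}{2}. Verdict: none. A 2F1 with upper {-\frac{1}{3}, 2} fits none of I1-I6 at x = \frac{1}{2}; the sum runs forever.

Structural cue: t_0 = -\frac{3}{2} here, and the two k-th powers (prefactor -3/2) combine into one argument.
Term ratio: r(k) = \frac{1}{2} * (k-\frac{1}{3}) (k+2) / [(k+\frac{4}{3}) (k+1)] - rational in k. x = \frac{1}{2}; t_0 = -\frac{3}{2}; negate the roots.


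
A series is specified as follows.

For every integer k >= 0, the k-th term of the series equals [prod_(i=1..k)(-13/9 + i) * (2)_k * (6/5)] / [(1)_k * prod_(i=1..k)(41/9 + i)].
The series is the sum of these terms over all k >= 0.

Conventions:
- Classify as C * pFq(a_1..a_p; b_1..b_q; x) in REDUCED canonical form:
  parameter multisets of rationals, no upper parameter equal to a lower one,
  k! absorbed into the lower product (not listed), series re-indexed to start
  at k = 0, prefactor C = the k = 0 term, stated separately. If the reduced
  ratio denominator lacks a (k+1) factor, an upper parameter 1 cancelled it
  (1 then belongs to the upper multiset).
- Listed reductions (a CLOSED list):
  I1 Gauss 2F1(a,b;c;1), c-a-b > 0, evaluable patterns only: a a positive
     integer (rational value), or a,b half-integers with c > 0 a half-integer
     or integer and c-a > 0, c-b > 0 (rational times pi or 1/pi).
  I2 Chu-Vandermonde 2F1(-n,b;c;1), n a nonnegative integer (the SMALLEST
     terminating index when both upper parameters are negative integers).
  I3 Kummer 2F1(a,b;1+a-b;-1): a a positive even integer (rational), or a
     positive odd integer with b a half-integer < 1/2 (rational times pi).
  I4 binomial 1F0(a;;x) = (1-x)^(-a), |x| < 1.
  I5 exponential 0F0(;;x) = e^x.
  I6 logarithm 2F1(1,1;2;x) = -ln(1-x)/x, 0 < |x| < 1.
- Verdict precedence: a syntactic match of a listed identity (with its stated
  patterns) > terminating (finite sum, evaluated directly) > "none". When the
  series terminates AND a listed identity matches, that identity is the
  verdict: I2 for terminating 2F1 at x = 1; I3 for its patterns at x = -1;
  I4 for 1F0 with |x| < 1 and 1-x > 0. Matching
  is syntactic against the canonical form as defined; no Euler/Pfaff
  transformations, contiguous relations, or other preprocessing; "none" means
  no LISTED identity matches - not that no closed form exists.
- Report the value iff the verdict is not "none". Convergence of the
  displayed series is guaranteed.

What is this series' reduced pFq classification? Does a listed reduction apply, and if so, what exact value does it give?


First insight: t_0 = 6/5 here, and (1)_k (C = 6/5) is k! itself.
Term ratio: r(k) = 1 * (k-4/9) (k+2) / [(k+50/9) (k+1)] ; factor over Q: parameters, x = 1, and C = 6/5.

Canonical form: C = 6/5 times 2F1 with upper {-4/9, 2}, lower {50/9}, x = 1. Verdict (x = 1): Gauss's theorem (I1) applies (x = 1: the Gamma ratio telescopes since c-a-b = 4 > 0 and a = 2 in Z>0). Sum: 656/675.


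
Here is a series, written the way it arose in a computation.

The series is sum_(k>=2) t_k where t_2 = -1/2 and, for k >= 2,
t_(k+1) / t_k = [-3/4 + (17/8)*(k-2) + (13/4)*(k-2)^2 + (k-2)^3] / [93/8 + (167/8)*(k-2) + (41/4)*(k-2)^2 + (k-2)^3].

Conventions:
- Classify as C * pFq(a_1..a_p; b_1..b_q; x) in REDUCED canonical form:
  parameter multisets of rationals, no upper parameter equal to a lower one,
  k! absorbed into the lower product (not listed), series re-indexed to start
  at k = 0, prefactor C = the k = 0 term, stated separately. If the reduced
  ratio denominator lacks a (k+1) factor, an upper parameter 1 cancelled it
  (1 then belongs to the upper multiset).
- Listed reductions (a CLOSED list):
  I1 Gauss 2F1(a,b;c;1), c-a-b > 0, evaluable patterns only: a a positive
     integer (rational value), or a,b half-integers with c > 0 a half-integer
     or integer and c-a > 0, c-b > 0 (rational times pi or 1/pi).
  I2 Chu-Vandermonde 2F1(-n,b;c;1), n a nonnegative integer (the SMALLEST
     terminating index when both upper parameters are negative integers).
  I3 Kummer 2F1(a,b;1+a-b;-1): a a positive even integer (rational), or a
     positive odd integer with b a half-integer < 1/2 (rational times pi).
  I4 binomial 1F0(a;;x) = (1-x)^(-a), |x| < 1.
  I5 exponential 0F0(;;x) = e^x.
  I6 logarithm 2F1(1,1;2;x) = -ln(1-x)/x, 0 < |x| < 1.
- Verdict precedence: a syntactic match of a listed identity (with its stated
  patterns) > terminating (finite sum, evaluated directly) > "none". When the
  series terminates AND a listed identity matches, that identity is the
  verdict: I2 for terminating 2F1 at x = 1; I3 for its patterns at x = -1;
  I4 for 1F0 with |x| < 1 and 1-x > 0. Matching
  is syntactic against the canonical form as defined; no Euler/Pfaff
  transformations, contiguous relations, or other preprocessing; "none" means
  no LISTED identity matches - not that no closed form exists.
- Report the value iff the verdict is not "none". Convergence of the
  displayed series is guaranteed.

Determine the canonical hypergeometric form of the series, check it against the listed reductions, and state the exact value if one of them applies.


Reduced: x = 1, 2F1, upper = {-1/4, 2}, lower = {31/4}, C = -1/2. Verdict: this is the Gauss summation I1 (x = 1: the Gamma ratio telescopes since c-a-b = 6 > 0 and a = 2 in Z>0). Value: -207/448.

Key step: t_0 = -1/2 here, and factor the ratio over Q (C = -1/2, x = 1): negated roots = parameters.
Ratio: r(k) = 1 * (k-1/4) (k+2) / [(k+31/4) (k+1)] - poly over poly, x = 1 from leading terms; C = -1/2 at k = 0.


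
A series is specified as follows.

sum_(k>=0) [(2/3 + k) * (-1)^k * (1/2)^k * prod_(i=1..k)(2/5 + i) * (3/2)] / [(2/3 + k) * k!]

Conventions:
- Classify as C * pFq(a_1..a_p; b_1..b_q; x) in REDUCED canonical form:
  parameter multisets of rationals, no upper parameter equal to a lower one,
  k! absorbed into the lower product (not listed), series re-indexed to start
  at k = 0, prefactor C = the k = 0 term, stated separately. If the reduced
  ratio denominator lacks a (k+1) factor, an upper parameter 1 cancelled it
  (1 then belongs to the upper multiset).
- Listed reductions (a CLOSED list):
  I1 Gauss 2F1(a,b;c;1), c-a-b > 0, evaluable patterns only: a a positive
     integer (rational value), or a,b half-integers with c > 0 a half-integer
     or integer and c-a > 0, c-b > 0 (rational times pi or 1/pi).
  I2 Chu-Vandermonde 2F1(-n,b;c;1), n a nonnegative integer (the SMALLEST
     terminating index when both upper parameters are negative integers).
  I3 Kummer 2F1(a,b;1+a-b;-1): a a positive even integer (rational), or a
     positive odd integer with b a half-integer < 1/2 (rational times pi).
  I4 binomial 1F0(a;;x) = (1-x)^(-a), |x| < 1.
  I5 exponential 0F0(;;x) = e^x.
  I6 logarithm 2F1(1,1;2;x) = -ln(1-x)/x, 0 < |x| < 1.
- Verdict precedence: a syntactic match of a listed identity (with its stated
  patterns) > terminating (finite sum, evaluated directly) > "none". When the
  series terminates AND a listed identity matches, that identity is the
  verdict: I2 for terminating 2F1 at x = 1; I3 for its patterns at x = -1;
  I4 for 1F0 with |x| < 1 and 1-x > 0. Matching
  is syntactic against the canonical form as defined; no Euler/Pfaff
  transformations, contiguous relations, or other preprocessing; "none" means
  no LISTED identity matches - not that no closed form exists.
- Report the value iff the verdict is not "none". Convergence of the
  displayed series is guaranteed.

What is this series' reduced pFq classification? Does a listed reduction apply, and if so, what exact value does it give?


At argument -1/2: a 1F0 with upper {7/5}, lower {-}, scaled by C = 3/2. Verdict at x = -1/2: the I4 binomial reduction matches (the 1F0 binomial series: exponent -7/5, x = -1/2). Exact value: (3/2) * (3/2)^(-7/5).

First insight: with t_0 = 3/2, the (-1)^k factor (prefactor 3/2) folds into the argument's sign.
Adjacent-term ratio: r(k) = (-1/2) * (k+7/5) / [(k+1)] ; factor over Q: parameters, x = (-1/2), and C = 3/2.


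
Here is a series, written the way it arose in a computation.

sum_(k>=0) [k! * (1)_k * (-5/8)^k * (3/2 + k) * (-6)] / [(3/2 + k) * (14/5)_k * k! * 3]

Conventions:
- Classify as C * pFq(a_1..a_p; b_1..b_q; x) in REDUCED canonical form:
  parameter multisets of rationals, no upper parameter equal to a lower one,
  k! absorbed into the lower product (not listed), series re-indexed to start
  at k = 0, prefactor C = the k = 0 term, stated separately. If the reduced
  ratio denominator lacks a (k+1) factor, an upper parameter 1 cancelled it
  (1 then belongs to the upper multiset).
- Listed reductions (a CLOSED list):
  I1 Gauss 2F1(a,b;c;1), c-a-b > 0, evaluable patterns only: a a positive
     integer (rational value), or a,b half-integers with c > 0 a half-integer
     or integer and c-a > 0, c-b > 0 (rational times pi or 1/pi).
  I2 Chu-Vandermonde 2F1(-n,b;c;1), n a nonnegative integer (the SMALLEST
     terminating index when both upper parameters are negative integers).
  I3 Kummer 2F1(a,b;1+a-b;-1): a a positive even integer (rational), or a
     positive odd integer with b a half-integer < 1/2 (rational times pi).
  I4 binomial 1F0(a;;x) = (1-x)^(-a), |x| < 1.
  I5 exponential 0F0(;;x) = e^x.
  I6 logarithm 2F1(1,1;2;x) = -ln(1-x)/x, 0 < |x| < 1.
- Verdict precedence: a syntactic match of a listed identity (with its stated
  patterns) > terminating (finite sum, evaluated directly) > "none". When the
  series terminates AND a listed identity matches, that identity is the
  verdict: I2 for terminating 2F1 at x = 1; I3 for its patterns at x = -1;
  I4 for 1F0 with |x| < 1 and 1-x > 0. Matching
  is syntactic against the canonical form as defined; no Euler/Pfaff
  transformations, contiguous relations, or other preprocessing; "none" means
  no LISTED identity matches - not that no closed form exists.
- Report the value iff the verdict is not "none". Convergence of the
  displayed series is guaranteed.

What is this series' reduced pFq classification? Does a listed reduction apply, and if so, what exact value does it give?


The series (x = -5/8) is 2F1: upper {1, 1}, lower {14/5}, prefactor -2. Verdict: none - at argument -5/8 the multisets {1, 1} ; {14/5} match no listed identity.

Key step: t_0 = -2 here, and k + 3/2 divides numerator and denominator alike; C = -2 after cancelling.
Ratio: r(k) = (-5/8) * (k+1) (k+1) / [(k+14/5) (k+1)] - rational in k, leading ratio (-5/8); with t_0 = -2, classification follows.


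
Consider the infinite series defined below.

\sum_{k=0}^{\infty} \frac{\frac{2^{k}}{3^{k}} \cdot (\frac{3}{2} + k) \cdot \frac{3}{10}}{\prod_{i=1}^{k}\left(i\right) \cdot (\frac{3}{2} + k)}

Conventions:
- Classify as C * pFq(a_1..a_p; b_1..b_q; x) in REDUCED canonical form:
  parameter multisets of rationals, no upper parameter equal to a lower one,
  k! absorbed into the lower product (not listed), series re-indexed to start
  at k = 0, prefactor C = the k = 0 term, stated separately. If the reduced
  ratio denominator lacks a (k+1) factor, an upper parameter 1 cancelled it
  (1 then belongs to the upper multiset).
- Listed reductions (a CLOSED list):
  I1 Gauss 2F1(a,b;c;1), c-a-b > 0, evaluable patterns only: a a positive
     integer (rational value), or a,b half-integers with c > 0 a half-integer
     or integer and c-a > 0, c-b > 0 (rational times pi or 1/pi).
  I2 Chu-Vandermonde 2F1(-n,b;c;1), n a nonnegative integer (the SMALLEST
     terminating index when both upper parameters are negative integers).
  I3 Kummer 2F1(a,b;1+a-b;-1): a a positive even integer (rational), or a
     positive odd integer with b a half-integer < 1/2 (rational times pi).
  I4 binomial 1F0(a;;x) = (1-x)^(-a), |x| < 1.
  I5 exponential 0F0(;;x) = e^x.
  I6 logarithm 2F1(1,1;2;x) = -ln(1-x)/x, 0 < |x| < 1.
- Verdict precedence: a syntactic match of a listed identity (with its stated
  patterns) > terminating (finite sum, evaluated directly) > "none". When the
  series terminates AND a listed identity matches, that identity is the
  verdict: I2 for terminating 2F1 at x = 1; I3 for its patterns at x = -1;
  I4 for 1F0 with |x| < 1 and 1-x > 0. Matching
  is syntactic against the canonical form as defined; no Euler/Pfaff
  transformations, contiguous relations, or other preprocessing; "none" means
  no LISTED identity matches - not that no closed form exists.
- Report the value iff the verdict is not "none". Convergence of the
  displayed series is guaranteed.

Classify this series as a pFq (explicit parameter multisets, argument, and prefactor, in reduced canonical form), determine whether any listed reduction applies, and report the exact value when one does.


Reduced: x = \frac{2}{3}, 0F0, upper = {-}, lower = {-}, C = \frac{3}{10}. Verdict: the exponential series (I5) applies (the 0F0 exponential series at x = \frac{2}{3}). Its exact value is \frac{3}{10} \cdot e^{\frac{2}{3}}.

Structural cue: t_0 = \frac{3}{10} here, and the two geometric factors (C = 3/10, x = 2/3) combine into one argument.
Adjacent-term ratio: r(k) = \frac{2}{3} * 1 / [(k+1)] ; factor over Q: parameters, x = \frac{2}{3}, and C = \frac{3}{10}.


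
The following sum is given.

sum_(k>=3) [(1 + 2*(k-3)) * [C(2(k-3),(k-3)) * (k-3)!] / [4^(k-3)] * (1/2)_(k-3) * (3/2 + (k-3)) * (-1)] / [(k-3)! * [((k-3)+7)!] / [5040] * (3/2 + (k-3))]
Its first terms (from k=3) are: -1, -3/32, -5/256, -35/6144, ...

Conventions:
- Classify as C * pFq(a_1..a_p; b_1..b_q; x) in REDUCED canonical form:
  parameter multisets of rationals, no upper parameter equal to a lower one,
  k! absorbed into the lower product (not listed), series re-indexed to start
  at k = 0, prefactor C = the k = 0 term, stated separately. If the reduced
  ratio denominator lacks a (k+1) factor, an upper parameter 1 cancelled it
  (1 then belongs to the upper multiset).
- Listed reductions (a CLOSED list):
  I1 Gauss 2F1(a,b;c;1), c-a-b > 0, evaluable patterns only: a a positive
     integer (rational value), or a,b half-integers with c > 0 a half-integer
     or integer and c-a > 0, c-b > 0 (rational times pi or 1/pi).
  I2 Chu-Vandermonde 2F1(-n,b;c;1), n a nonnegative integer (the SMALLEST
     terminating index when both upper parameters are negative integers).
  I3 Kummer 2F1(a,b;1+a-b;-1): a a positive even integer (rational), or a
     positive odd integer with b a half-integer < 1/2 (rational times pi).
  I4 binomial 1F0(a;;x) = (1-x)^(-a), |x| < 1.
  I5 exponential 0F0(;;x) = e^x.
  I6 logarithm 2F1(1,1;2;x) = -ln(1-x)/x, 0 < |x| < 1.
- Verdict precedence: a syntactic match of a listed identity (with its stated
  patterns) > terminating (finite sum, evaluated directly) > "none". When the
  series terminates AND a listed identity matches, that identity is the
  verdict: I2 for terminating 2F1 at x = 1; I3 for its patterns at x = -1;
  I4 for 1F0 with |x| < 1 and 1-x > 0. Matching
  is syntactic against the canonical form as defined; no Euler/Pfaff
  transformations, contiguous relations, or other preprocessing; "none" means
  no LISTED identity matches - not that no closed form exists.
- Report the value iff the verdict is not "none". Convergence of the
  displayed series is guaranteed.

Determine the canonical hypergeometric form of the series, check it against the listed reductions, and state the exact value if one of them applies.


First insight: x = 1 and striking the common factor k + 3/2 reduces the term (C = -1, x = 1).
Adjacent-term ratio: r(k) = 1 * (k+1/2) (k+3/2) / [(k+8) (k+1)] - poly over poly, x = 1 from leading terms; C = -1 at k = 0.

At argument 1: a 2F1 with upper {1/2, 3/2}, lower {8}, scaled by C = -1. Verdict: the half-integer Gauss pattern (I1) fires (x = 1; upper {1/2, 3/2} half-integers, c = 8 in the evaluable pattern). Its exact value is (-1048576/297297) / pi.


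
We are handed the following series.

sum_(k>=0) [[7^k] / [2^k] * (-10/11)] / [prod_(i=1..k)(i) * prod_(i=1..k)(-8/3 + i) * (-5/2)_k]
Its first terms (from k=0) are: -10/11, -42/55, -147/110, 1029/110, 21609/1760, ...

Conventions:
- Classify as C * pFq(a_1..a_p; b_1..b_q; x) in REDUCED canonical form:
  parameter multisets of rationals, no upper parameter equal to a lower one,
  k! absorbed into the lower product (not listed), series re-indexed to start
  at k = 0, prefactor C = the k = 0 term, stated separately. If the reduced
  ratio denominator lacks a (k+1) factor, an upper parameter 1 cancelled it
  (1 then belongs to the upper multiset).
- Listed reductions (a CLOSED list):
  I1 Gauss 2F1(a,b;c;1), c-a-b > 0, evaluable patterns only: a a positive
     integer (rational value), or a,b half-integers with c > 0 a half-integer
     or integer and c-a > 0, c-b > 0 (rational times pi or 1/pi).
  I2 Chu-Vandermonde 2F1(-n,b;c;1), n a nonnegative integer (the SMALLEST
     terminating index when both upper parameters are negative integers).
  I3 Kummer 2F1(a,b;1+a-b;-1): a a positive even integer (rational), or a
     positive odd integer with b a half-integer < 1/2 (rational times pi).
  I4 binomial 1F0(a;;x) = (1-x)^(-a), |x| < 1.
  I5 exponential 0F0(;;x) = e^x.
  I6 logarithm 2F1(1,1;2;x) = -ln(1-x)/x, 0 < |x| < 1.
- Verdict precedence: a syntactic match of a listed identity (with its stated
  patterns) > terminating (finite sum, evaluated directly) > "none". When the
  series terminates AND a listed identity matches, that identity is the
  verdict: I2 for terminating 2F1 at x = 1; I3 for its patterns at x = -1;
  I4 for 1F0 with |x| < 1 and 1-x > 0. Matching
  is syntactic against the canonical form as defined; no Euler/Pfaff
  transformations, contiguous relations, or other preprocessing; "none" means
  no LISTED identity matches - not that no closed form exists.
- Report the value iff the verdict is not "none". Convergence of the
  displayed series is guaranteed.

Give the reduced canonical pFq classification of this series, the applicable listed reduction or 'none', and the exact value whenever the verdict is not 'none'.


This is -10/11 * 0F2(-; -5/2, -5/3; 7/2) in reduced canonical form. Verdict: none. No listed pattern accepts 0F2(-; -5/2, -5/3; 7/2).

First insight: from the first term -10/11: the product of the first k integers (C = -10/11, x = 7/2) is k!.
Term ratio: r(k) = (7/2) * 1 / [(k-5/2) (k-5/3) (k+1)] - rational in k, leading ratio (7/2); with t_0 = -10/11, classification follows.


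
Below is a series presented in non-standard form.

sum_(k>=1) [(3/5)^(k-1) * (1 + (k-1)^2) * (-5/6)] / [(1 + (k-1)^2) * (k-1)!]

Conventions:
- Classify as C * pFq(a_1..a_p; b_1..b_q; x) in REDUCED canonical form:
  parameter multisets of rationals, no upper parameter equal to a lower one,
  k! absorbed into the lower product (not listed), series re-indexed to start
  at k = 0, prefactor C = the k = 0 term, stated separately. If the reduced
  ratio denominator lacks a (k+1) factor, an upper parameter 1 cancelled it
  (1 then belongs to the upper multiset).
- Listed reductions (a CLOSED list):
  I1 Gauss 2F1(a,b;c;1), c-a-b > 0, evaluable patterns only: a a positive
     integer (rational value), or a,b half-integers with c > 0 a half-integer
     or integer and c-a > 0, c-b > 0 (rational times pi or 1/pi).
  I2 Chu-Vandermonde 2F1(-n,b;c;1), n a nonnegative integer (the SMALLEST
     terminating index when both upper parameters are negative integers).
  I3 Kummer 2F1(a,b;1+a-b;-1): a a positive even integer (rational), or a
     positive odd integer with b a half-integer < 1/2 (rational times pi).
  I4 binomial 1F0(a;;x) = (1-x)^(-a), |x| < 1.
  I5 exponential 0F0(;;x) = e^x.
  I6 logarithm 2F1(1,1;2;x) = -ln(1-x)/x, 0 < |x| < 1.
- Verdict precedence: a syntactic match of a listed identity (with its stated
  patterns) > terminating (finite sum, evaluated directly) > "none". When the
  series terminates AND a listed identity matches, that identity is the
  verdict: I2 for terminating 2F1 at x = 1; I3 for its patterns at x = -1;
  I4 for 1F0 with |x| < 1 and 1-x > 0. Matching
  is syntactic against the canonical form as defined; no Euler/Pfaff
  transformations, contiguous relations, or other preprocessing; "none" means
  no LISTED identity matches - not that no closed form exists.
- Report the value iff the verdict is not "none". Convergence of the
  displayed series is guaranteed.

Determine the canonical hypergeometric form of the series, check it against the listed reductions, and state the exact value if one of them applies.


With C = -5/6: the canonical form is 0F0(-; -; 3/5). Verdict (x = 3/5): the exponential series (I5) applies (the 0F0 exponential series at x = 3/5). Its exact value is (-5/6) * e^(3/5).

The tell: with t_0 = -5/6, the factor k^2 + 1 cancels (top and bottom), leaving prefactor -5/6.
Step ratio: r(k) = (3/5) * 1 / [(k+1)] - rational; roots negated = parameters, x = (3/5), C = -5/6.


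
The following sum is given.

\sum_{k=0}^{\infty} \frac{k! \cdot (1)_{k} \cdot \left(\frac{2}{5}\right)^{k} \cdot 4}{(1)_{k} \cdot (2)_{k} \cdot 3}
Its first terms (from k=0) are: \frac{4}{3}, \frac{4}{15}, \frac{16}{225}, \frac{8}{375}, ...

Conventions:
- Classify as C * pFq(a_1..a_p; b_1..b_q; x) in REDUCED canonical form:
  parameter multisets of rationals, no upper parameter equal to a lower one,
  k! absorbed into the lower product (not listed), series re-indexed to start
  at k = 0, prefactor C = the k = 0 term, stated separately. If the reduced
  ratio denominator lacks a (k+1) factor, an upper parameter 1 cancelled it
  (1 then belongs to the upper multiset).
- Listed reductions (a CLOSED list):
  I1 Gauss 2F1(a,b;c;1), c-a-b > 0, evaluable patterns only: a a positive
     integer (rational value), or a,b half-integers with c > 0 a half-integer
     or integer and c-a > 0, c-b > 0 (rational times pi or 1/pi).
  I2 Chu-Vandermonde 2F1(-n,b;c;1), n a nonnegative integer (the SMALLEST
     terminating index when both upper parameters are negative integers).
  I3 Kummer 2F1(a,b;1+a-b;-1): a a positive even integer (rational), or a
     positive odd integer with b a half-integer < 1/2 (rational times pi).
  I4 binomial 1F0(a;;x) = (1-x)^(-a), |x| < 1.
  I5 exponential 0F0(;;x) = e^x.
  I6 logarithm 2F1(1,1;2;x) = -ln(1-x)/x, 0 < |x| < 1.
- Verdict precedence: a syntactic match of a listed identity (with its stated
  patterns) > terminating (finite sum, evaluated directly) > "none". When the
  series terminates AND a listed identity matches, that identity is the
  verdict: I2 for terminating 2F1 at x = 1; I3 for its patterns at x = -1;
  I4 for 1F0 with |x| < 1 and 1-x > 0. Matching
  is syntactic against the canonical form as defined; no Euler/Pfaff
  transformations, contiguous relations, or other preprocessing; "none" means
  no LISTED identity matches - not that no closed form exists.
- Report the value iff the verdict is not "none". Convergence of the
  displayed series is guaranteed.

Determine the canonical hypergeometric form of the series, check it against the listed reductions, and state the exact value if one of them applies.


Canonical form: C = \frac{4}{3} times 2F1 with upper {1, 1}, lower {2}, x = \frac{2}{5}. Verdict (x = \frac{2}{5}): the I6 logarithm reduction applies (the logarithm: parameters (1,1;2), x = \frac{2}{5}). Hence: \left(-\frac{10}{3}\right) \cdot \ln\left(\frac{3}{5}\right).

The tell: t_0 being \frac{4}{3}, the constant factors (C = 4/3, x = 2/5) combine into one prefactor.
Consecutive-term ratio: r(k) = \frac{2}{5} * (k+1) (k+1) / [(k+2) (k+1)] - rational in k, leading ratio \frac{2}{5}; with t_0 = \frac{4}{3}, classification follows.


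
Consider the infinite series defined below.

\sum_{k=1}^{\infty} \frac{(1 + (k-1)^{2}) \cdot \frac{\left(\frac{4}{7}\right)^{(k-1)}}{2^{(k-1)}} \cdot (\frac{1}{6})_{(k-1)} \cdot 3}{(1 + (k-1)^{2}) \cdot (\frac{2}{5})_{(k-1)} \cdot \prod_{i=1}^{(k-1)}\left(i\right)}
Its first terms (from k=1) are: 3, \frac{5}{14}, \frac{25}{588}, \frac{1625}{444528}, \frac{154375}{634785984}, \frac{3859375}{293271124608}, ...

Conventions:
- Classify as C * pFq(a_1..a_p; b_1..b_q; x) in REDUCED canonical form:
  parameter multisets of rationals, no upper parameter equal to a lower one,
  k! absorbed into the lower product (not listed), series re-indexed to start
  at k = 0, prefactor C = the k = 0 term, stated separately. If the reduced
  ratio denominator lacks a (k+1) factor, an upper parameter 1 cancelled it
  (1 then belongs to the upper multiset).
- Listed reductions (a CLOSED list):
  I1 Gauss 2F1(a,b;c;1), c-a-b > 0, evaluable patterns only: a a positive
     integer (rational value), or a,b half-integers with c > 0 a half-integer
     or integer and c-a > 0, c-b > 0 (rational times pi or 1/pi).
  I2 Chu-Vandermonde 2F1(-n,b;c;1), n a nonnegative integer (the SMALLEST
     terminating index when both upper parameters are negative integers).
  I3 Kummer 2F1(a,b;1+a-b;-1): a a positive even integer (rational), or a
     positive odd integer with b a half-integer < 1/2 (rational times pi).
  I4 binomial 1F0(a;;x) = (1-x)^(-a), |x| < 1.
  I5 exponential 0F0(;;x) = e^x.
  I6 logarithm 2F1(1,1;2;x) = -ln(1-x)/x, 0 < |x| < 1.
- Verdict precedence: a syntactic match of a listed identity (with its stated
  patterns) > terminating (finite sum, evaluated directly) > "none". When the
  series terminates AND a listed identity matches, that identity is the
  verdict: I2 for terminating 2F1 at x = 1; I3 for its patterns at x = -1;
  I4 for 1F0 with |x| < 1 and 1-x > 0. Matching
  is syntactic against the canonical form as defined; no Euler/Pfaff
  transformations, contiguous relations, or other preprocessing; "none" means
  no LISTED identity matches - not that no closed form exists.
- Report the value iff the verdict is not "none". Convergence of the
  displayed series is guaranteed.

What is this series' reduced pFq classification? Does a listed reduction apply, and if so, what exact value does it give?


This is 3 * 1F1(\frac{1}{6}; \frac{2}{5}; \frac{2}{7}) in reduced canonical form. Verdict: none - at argument \frac{2}{7} the multisets {\frac{1}{6}} ; {\frac{2}{5}} match no listed identity.

Key step: with t_0 = 3, k^2 + 1 divides numerator and denominator alike; C = 3 after cancelling.
Consecutive-term ratio: r(k) = \frac{2}{7} * (k+\frac{1}{6}) / [(k+\frac{2}{5}) (k+1)] - rational in k. x = \frac{2}{7}; t_0 = 3; negate the roots.


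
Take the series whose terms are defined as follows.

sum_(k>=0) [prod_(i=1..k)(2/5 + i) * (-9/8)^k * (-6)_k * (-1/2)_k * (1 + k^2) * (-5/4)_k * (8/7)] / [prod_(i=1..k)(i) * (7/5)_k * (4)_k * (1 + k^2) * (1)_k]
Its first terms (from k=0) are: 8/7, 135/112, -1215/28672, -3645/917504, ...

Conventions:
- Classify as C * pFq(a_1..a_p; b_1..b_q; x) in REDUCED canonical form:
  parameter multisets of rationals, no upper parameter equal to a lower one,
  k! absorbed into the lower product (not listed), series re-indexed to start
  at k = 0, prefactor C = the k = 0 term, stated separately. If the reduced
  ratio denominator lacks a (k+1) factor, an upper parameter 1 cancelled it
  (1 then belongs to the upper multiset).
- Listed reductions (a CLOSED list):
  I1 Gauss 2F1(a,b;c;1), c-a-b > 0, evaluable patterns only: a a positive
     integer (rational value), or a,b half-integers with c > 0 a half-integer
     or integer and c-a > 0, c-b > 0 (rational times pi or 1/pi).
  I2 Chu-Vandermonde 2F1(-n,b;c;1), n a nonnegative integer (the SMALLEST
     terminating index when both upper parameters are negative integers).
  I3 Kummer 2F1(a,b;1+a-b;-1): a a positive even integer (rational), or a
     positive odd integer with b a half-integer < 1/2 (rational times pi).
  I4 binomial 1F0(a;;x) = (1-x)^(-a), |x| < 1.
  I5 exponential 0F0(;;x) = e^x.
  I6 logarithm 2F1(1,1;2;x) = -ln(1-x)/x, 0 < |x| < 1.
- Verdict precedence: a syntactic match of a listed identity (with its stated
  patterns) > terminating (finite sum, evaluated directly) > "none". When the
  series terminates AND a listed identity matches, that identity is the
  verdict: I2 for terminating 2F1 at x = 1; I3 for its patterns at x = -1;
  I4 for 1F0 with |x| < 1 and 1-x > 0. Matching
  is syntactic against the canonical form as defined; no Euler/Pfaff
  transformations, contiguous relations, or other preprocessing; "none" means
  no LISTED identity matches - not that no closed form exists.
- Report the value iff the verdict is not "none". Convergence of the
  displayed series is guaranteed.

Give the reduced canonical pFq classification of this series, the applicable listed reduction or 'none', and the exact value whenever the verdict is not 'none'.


Classification (C = 8/7): 3F2 with upper {-6, -5/4, -1/2}, lower {1, 4}, argument x = -9/8. Verdict: terminating. With -6 upstairs the series is a 7-term polynomial sum; evaluated term by term. Value: 141696029457295/61572651155456.

Key observation: with t_0 = 8/7, the parameter 7/5 appears in both the upper and lower lists and cancels (alongside the other common factor).
Ratio: r(k) = (-9/8) * (k-6) (k-5/4) (k-1/2) / [(k+1) (k+4) (k+1)] ; factor over Q: parameters, x = (-9/8), and C = 8/7.


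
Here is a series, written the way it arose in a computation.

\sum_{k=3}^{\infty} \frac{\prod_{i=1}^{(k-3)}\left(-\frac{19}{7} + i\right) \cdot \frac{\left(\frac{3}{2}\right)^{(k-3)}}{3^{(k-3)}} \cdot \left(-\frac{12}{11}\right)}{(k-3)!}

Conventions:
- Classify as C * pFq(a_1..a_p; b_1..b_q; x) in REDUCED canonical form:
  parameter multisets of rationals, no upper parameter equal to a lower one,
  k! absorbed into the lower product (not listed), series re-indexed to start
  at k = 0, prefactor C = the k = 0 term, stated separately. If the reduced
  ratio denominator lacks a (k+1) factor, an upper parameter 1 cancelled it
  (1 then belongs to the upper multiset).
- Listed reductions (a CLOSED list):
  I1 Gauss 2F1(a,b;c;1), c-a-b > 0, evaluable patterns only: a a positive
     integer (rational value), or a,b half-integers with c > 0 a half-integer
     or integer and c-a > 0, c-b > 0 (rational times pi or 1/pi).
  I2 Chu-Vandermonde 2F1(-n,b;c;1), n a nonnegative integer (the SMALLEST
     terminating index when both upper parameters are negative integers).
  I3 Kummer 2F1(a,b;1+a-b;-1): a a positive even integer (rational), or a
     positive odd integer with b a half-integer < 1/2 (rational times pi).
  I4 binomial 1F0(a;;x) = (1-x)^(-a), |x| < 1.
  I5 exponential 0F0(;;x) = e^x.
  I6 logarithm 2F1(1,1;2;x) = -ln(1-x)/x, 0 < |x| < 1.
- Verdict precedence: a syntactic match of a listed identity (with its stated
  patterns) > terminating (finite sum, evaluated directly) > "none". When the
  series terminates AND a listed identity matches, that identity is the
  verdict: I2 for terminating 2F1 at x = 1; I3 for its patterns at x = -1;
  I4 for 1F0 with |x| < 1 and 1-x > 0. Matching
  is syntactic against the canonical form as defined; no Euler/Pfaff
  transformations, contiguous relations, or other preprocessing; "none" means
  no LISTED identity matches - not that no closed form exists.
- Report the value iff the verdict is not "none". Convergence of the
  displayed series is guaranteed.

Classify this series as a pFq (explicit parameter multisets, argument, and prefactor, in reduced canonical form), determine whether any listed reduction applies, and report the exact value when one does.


With C = -\frac{12}{11}: the canonical form is 1F0(-\frac{12}{7}; -; \frac{1}{2}). Verdict at x = \frac{1}{2}: the binomial series (I4) matches (the 1F0 binomial series: exponent 12/7, x = \frac{1}{2}). Value: \left(-\frac{12}{11}\right) \cdot \left(\frac{1}{2}\right)^{\frac{12}{7}}.

First insight: with t_0 = -\frac{12}{11}, the running product (C = -12/11) telescopes to a rising factorial.
Adjacent-term ratio: r(k) = \frac{1}{2} * (k-\frac{12}{7}) / [(k+1)] - poly over poly, x = \frac{1}{2} from leading terms; C = -\frac{12}{11} at k = 0.


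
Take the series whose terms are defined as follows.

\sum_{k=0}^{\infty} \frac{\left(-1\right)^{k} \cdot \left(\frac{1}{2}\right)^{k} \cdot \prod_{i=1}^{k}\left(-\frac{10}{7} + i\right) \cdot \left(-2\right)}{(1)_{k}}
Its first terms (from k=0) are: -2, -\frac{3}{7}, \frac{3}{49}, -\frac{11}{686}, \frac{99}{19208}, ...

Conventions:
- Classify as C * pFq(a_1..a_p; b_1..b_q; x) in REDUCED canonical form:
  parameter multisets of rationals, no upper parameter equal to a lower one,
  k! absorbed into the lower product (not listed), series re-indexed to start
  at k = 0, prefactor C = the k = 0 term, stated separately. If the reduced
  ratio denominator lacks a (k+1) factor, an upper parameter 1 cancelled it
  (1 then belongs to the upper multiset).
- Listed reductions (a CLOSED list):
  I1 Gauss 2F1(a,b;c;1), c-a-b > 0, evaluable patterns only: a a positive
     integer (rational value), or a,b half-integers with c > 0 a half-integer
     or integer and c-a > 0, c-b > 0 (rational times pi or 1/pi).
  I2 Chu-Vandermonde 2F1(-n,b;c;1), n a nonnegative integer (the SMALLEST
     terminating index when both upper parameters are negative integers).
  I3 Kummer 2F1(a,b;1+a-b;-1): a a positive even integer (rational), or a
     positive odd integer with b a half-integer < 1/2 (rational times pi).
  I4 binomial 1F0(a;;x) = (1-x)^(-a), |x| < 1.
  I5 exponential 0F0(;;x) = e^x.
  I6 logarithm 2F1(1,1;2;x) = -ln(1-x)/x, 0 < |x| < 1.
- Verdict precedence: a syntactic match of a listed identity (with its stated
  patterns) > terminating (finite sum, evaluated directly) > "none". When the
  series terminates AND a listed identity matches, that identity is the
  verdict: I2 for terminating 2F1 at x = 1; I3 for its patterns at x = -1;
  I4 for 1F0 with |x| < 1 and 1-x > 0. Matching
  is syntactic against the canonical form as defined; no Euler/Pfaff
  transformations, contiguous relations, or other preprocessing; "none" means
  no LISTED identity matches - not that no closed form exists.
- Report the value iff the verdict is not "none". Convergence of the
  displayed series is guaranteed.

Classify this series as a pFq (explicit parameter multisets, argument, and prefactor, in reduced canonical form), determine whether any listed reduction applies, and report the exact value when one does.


This is -2 * 1F0(-\frac{3}{7}; -; -\frac{1}{2}) in reduced canonical form. Verdict at x = -\frac{1}{2}: the binomial series (I4) matches (the 1F0 binomial series: exponent 3/7, x = -\frac{1}{2}). Sum: \left(-2\right) \cdot \left(\frac{3}{2}\right)^{\frac{3}{7}}.

Key observation: t_0 being -2, the (-1)^k factor (C = -2) folds into the argument's sign.
Adjacent-term ratio: r(k) = -\frac{1}{2} * (k-\frac{3}{7}) / [(k+1)] - poly over poly, x = -\frac{1}{2} from leading terms; C = -2 at k = 0.
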